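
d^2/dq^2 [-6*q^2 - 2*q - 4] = -12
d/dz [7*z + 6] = 7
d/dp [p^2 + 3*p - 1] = 2*p + 3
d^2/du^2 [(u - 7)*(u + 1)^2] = 6*u - 10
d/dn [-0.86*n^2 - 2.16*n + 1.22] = -1.72*n - 2.16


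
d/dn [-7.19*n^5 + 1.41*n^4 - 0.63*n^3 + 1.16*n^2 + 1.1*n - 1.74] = -35.95*n^4 + 5.64*n^3 - 1.89*n^2 + 2.32*n + 1.1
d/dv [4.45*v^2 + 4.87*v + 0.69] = 8.9*v + 4.87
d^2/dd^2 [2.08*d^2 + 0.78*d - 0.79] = 4.16000000000000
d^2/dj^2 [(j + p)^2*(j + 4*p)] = 6*j + 12*p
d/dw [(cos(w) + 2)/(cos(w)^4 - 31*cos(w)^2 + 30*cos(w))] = (3*(1 - cos(2*w))^2/4 - 118*cos(w) - 25*cos(2*w)/2 + 2*cos(3*w) + 89/2)*sin(w)/((cos(w)^3 - 31*cos(w) + 30)^2*cos(w)^2)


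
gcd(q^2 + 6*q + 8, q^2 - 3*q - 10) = q + 2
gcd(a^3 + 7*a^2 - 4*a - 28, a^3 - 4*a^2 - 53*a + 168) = a + 7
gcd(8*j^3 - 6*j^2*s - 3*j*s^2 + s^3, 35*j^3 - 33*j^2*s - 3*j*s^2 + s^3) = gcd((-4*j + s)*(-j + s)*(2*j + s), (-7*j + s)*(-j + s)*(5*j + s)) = -j + s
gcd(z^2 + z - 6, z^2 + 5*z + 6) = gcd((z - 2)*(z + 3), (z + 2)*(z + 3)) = z + 3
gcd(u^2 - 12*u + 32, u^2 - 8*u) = u - 8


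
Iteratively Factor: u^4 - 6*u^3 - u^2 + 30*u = (u + 2)*(u^3 - 8*u^2 + 15*u) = u*(u + 2)*(u^2 - 8*u + 15) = u*(u - 3)*(u + 2)*(u - 5)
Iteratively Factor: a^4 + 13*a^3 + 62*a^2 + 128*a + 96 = (a + 4)*(a^3 + 9*a^2 + 26*a + 24) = (a + 3)*(a + 4)*(a^2 + 6*a + 8) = (a + 3)*(a + 4)^2*(a + 2)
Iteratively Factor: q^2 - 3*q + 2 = (q - 1)*(q - 2)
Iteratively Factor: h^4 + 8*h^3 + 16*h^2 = (h)*(h^3 + 8*h^2 + 16*h) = h*(h + 4)*(h^2 + 4*h) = h*(h + 4)^2*(h)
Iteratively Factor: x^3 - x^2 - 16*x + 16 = (x + 4)*(x^2 - 5*x + 4) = (x - 4)*(x + 4)*(x - 1)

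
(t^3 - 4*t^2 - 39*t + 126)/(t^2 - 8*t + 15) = (t^2 - t - 42)/(t - 5)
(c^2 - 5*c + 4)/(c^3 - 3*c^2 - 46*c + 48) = (c - 4)/(c^2 - 2*c - 48)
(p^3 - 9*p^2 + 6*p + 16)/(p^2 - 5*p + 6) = (p^2 - 7*p - 8)/(p - 3)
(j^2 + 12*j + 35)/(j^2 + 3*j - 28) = (j + 5)/(j - 4)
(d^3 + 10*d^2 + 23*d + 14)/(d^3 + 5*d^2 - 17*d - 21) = (d + 2)/(d - 3)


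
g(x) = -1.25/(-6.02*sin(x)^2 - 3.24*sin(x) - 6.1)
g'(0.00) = -0.11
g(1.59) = 0.08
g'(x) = -1.25*(12.04*sin(x)*cos(x) + 3.24*cos(x))/(-6.02*sin(x)^2 - 3.24*sin(x) - 6.1)^2 = -(15.05*sin(x) + 4.05)*cos(x)/(6.02*sin(x)^2 + 3.24*sin(x) + 6.1)^2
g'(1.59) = 0.00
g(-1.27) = 0.15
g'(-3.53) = 0.13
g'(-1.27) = 0.04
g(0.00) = 0.20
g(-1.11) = 0.16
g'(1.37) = -0.02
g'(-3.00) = 0.06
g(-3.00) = 0.22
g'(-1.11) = 0.07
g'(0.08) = -0.13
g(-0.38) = 0.22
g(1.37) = 0.08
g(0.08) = 0.20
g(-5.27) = 0.09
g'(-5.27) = -0.05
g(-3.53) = 0.15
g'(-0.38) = 0.04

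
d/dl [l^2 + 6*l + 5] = 2*l + 6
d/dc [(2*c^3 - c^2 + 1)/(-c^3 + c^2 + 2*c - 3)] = (c^4 + 8*c^3 - 17*c^2 + 4*c - 2)/(c^6 - 2*c^5 - 3*c^4 + 10*c^3 - 2*c^2 - 12*c + 9)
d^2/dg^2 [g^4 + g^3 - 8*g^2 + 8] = 12*g^2 + 6*g - 16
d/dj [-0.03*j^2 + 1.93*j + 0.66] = 1.93 - 0.06*j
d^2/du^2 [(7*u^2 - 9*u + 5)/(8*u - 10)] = 75/(64*u^3 - 240*u^2 + 300*u - 125)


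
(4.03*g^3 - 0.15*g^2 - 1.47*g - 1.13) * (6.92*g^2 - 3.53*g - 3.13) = 27.8876*g^5 - 15.2639*g^4 - 22.2568*g^3 - 2.161*g^2 + 8.59*g + 3.5369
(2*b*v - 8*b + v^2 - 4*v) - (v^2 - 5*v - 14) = 2*b*v - 8*b + v + 14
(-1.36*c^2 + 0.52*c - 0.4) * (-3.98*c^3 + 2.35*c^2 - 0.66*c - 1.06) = 5.4128*c^5 - 5.2656*c^4 + 3.7116*c^3 + 0.1584*c^2 - 0.2872*c + 0.424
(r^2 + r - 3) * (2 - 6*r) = -6*r^3 - 4*r^2 + 20*r - 6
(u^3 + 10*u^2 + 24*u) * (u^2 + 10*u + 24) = u^5 + 20*u^4 + 148*u^3 + 480*u^2 + 576*u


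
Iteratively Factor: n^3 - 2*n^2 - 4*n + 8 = (n - 2)*(n^2 - 4) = (n - 2)*(n + 2)*(n - 2)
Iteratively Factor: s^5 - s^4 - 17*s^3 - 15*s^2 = (s)*(s^4 - s^3 - 17*s^2 - 15*s) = s*(s + 1)*(s^3 - 2*s^2 - 15*s) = s^2*(s + 1)*(s^2 - 2*s - 15) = s^2*(s - 5)*(s + 1)*(s + 3)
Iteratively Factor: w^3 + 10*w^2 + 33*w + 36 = (w + 3)*(w^2 + 7*w + 12) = (w + 3)^2*(w + 4)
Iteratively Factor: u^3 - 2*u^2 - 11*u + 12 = (u - 4)*(u^2 + 2*u - 3) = (u - 4)*(u + 3)*(u - 1)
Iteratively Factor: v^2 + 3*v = (v + 3)*(v)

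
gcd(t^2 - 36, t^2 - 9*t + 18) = t - 6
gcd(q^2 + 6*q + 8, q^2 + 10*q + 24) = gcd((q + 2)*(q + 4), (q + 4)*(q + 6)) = q + 4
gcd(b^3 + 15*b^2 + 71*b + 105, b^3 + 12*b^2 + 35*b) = b^2 + 12*b + 35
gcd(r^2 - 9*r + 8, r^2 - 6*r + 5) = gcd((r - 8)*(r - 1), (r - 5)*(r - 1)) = r - 1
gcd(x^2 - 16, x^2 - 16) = x^2 - 16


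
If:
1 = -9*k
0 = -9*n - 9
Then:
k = -1/9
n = -1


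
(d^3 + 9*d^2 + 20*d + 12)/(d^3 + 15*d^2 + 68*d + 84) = (d + 1)/(d + 7)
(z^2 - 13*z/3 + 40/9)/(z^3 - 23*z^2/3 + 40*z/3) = (z - 5/3)/(z*(z - 5))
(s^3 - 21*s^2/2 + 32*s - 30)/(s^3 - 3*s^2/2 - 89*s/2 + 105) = (s - 2)/(s + 7)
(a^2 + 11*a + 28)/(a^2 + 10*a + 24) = (a + 7)/(a + 6)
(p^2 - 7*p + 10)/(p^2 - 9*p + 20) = (p - 2)/(p - 4)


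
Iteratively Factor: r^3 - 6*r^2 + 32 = (r + 2)*(r^2 - 8*r + 16) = (r - 4)*(r + 2)*(r - 4)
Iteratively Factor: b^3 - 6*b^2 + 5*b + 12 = (b - 4)*(b^2 - 2*b - 3) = (b - 4)*(b + 1)*(b - 3)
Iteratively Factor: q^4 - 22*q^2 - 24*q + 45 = (q - 5)*(q^3 + 5*q^2 + 3*q - 9) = (q - 5)*(q + 3)*(q^2 + 2*q - 3) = (q - 5)*(q + 3)^2*(q - 1)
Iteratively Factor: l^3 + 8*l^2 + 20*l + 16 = (l + 2)*(l^2 + 6*l + 8) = (l + 2)*(l + 4)*(l + 2)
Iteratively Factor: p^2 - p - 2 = (p + 1)*(p - 2)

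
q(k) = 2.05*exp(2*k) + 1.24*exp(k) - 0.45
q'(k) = 4.1*exp(2*k) + 1.24*exp(k)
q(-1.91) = -0.22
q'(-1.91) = 0.27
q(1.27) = 29.96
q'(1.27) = 56.40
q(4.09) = 7389.78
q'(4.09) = 14706.38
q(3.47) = 2156.58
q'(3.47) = 4274.21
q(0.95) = 16.46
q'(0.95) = 30.62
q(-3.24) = -0.40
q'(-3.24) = 0.05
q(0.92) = 15.57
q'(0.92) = 28.93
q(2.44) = 283.62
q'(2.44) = 553.91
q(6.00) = 334147.12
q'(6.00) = 667794.90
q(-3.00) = -0.38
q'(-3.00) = 0.07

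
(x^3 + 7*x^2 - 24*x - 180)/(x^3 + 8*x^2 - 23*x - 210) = (x + 6)/(x + 7)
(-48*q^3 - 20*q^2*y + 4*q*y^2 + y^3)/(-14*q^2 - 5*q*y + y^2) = (-24*q^2 + 2*q*y + y^2)/(-7*q + y)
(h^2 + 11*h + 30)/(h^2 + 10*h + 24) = (h + 5)/(h + 4)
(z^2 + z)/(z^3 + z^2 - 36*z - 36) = z/(z^2 - 36)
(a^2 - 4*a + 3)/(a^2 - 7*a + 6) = (a - 3)/(a - 6)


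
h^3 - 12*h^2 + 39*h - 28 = (h - 7)*(h - 4)*(h - 1)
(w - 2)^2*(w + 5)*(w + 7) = w^4 + 8*w^3 - 9*w^2 - 92*w + 140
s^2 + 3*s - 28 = (s - 4)*(s + 7)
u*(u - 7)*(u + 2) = u^3 - 5*u^2 - 14*u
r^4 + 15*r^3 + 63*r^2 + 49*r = r*(r + 1)*(r + 7)^2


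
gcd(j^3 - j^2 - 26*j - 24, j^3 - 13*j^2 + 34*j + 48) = j^2 - 5*j - 6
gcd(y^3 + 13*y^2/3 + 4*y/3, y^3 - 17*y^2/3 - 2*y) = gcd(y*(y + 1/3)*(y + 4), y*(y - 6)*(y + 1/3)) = y^2 + y/3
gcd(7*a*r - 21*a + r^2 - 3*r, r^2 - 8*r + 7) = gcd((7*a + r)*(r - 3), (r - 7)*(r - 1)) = 1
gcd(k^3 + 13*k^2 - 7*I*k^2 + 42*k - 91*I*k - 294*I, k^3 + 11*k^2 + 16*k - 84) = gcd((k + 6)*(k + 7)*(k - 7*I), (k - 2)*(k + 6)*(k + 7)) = k^2 + 13*k + 42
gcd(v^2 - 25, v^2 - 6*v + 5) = v - 5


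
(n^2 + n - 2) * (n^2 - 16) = n^4 + n^3 - 18*n^2 - 16*n + 32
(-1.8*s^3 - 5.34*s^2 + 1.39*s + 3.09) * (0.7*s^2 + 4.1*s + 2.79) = -1.26*s^5 - 11.118*s^4 - 25.943*s^3 - 7.0366*s^2 + 16.5471*s + 8.6211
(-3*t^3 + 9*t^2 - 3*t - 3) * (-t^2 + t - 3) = 3*t^5 - 12*t^4 + 21*t^3 - 27*t^2 + 6*t + 9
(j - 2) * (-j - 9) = -j^2 - 7*j + 18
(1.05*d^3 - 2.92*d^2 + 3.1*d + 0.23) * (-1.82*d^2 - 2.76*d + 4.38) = -1.911*d^5 + 2.4164*d^4 + 7.0162*d^3 - 21.7642*d^2 + 12.9432*d + 1.0074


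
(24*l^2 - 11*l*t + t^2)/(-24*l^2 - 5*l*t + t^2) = (-3*l + t)/(3*l + t)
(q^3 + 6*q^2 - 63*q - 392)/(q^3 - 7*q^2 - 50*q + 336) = (q + 7)/(q - 6)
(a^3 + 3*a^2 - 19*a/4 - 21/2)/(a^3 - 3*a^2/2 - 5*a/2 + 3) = (a + 7/2)/(a - 1)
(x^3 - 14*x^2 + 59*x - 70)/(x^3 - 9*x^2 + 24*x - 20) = (x - 7)/(x - 2)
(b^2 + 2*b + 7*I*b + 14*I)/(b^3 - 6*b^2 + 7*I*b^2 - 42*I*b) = (b + 2)/(b*(b - 6))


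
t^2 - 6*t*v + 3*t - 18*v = (t + 3)*(t - 6*v)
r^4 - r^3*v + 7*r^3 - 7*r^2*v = r^2*(r + 7)*(r - v)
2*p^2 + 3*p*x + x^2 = (p + x)*(2*p + x)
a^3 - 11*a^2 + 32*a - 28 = (a - 7)*(a - 2)^2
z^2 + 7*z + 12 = (z + 3)*(z + 4)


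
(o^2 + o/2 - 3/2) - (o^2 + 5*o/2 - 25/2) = 11 - 2*o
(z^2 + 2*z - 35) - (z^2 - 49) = 2*z + 14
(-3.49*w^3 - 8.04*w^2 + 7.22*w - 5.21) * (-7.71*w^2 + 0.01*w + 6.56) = 26.9079*w^5 + 61.9535*w^4 - 78.641*w^3 - 12.5011*w^2 + 47.3111*w - 34.1776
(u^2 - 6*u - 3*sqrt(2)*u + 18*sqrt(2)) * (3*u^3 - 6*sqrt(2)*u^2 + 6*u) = 3*u^5 - 15*sqrt(2)*u^4 - 18*u^4 + 42*u^3 + 90*sqrt(2)*u^3 - 252*u^2 - 18*sqrt(2)*u^2 + 108*sqrt(2)*u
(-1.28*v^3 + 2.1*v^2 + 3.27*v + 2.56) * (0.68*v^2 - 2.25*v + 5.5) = -0.8704*v^5 + 4.308*v^4 - 9.5414*v^3 + 5.9333*v^2 + 12.225*v + 14.08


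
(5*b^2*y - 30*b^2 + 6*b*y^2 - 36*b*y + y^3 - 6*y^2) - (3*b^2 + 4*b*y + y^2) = 5*b^2*y - 33*b^2 + 6*b*y^2 - 40*b*y + y^3 - 7*y^2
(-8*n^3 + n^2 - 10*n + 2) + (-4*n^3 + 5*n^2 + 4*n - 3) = -12*n^3 + 6*n^2 - 6*n - 1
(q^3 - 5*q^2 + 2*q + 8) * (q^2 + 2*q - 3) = q^5 - 3*q^4 - 11*q^3 + 27*q^2 + 10*q - 24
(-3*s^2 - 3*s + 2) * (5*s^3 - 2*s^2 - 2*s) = -15*s^5 - 9*s^4 + 22*s^3 + 2*s^2 - 4*s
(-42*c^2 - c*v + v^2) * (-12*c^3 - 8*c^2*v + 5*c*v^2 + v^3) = 504*c^5 + 348*c^4*v - 214*c^3*v^2 - 55*c^2*v^3 + 4*c*v^4 + v^5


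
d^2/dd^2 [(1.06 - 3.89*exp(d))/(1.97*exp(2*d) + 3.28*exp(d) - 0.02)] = (-15.096701*exp(4*d) + 41.59064*exp(3*d) + 19.628292*exp(2*d) + 11.315776*exp(d) + 0.06798)*exp(d)/(7.645373*exp(6*d) + 38.188056*exp(5*d) + 63.34929*exp(4*d) + 34.51216*exp(3*d) - 0.64314*exp(2*d) + 0.003936*exp(d) - 8.0e-6)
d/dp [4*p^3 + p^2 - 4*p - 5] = 12*p^2 + 2*p - 4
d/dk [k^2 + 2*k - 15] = 2*k + 2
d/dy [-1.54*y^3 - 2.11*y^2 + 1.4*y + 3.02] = -4.62*y^2 - 4.22*y + 1.4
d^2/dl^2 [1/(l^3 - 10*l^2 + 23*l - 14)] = 2*((10 - 3*l)*(l^3 - 10*l^2 + 23*l - 14) + (3*l^2 - 20*l + 23)^2)/(l^3 - 10*l^2 + 23*l - 14)^3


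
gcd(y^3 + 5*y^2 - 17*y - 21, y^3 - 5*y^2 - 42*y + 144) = y - 3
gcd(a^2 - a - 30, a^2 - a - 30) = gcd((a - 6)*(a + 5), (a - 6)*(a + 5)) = a^2 - a - 30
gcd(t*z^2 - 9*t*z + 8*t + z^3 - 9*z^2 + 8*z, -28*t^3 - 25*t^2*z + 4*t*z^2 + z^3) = t + z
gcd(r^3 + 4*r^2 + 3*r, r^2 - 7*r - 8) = r + 1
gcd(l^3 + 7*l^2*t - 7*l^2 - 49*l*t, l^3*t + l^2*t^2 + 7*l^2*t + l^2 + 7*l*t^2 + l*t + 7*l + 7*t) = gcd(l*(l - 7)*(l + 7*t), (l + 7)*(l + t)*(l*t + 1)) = 1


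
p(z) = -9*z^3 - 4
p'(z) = -27*z^2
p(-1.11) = 8.31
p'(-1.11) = -33.27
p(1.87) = -62.85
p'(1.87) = -94.42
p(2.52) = -148.03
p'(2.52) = -171.46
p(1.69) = -47.44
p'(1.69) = -77.11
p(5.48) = -1485.10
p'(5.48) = -810.82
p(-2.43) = 125.14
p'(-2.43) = -159.43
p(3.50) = -389.88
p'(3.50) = -330.75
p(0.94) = -11.48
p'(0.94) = -23.86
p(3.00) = -247.00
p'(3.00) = -243.00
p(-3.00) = 239.00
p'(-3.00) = -243.00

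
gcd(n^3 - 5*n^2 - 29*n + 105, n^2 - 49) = n - 7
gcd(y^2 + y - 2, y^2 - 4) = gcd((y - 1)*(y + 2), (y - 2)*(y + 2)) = y + 2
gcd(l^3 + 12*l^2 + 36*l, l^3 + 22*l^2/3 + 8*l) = l^2 + 6*l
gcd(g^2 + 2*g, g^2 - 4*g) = g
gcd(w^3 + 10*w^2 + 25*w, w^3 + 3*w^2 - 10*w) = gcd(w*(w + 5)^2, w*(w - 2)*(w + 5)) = w^2 + 5*w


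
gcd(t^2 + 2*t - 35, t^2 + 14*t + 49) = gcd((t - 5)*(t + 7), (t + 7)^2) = t + 7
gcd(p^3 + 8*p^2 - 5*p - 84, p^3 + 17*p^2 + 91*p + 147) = p + 7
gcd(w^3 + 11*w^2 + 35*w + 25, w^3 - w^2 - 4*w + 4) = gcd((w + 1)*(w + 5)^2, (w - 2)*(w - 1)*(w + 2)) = 1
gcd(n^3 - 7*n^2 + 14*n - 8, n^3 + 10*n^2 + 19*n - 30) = n - 1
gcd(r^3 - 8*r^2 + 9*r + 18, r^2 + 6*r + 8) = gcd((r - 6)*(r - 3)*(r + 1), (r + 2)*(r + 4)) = 1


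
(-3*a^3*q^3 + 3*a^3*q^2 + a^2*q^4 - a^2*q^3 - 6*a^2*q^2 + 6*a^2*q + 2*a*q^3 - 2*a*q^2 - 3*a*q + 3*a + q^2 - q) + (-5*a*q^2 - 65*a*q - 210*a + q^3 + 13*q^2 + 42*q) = -3*a^3*q^3 + 3*a^3*q^2 + a^2*q^4 - a^2*q^3 - 6*a^2*q^2 + 6*a^2*q + 2*a*q^3 - 7*a*q^2 - 68*a*q - 207*a + q^3 + 14*q^2 + 41*q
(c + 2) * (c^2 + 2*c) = c^3 + 4*c^2 + 4*c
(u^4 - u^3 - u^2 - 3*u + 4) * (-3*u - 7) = -3*u^5 - 4*u^4 + 10*u^3 + 16*u^2 + 9*u - 28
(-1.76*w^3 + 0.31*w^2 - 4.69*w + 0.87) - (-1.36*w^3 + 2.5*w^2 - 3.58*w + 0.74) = -0.4*w^3 - 2.19*w^2 - 1.11*w + 0.13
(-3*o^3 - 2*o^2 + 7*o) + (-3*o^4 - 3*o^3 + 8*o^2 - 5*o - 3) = -3*o^4 - 6*o^3 + 6*o^2 + 2*o - 3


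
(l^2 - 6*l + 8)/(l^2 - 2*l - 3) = (-l^2 + 6*l - 8)/(-l^2 + 2*l + 3)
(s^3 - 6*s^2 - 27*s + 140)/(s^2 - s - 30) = (s^2 - 11*s + 28)/(s - 6)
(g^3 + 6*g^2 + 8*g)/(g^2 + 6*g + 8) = g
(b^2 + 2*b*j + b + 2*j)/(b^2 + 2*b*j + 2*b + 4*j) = (b + 1)/(b + 2)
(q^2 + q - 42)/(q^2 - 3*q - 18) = (q + 7)/(q + 3)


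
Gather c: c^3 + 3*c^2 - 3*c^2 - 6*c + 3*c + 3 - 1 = c^3 - 3*c + 2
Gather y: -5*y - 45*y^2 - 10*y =-45*y^2 - 15*y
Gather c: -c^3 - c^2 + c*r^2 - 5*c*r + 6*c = -c^3 - c^2 + c*(r^2 - 5*r + 6)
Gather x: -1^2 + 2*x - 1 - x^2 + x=-x^2 + 3*x - 2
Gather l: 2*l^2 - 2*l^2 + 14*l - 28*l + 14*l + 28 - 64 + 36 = 0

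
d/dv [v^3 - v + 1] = 3*v^2 - 1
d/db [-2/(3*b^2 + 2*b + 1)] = 4*(3*b + 1)/(3*b^2 + 2*b + 1)^2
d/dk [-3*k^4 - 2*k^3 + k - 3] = -12*k^3 - 6*k^2 + 1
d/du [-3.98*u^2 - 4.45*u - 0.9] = -7.96*u - 4.45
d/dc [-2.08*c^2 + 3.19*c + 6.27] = 3.19 - 4.16*c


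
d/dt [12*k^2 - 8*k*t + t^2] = -8*k + 2*t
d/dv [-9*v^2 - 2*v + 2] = -18*v - 2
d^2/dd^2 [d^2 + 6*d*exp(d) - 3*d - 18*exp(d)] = 6*d*exp(d) - 6*exp(d) + 2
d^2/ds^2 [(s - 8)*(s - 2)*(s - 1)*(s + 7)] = 12*s^2 - 24*s - 102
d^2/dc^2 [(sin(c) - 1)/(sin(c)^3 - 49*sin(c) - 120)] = (4*sin(c)^7 - 9*sin(c)^6 + 190*sin(c)^5 + 1670*sin(c)^4 - 1178*sin(c)^3 - 10015*sin(c)^2 + 21000*sin(c) + 16562)/(-sin(c)^3 + 49*sin(c) + 120)^3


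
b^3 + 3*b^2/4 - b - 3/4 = (b - 1)*(b + 3/4)*(b + 1)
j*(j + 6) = j^2 + 6*j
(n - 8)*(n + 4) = n^2 - 4*n - 32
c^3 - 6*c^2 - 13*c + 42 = (c - 7)*(c - 2)*(c + 3)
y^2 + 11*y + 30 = (y + 5)*(y + 6)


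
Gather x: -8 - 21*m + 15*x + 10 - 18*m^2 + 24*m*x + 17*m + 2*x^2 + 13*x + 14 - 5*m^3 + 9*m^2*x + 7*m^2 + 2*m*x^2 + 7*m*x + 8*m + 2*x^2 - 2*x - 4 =-5*m^3 - 11*m^2 + 4*m + x^2*(2*m + 4) + x*(9*m^2 + 31*m + 26) + 12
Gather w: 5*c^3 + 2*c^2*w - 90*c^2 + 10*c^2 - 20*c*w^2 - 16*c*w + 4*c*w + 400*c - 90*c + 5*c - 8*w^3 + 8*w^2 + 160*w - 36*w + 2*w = 5*c^3 - 80*c^2 + 315*c - 8*w^3 + w^2*(8 - 20*c) + w*(2*c^2 - 12*c + 126)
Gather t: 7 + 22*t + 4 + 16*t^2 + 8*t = 16*t^2 + 30*t + 11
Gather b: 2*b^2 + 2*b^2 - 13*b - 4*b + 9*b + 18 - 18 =4*b^2 - 8*b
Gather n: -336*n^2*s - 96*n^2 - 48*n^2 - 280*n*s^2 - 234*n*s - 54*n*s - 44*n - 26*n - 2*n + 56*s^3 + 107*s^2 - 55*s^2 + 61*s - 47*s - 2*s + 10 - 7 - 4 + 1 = n^2*(-336*s - 144) + n*(-280*s^2 - 288*s - 72) + 56*s^3 + 52*s^2 + 12*s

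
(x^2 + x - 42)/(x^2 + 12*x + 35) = (x - 6)/(x + 5)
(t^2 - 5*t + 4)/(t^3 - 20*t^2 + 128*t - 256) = (t - 1)/(t^2 - 16*t + 64)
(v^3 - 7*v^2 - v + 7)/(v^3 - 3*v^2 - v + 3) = (v - 7)/(v - 3)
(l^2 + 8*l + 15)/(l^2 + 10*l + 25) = (l + 3)/(l + 5)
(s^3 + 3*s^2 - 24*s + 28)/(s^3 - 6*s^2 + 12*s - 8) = (s + 7)/(s - 2)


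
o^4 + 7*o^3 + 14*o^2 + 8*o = o*(o + 1)*(o + 2)*(o + 4)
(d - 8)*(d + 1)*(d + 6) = d^3 - d^2 - 50*d - 48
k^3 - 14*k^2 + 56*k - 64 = (k - 8)*(k - 4)*(k - 2)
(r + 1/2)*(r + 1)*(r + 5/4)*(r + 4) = r^4 + 27*r^3/4 + 107*r^2/8 + 81*r/8 + 5/2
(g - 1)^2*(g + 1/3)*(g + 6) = g^4 + 13*g^3/3 - 29*g^2/3 + 7*g/3 + 2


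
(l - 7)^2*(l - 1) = l^3 - 15*l^2 + 63*l - 49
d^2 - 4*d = d*(d - 4)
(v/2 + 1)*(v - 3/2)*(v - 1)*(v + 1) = v^4/2 + v^3/4 - 2*v^2 - v/4 + 3/2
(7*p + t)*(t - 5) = 7*p*t - 35*p + t^2 - 5*t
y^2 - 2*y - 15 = (y - 5)*(y + 3)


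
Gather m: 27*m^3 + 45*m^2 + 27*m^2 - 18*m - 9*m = 27*m^3 + 72*m^2 - 27*m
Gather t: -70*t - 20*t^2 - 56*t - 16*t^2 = -36*t^2 - 126*t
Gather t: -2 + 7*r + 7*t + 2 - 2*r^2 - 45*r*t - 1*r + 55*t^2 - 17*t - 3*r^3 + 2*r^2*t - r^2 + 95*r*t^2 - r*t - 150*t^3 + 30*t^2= -3*r^3 - 3*r^2 + 6*r - 150*t^3 + t^2*(95*r + 85) + t*(2*r^2 - 46*r - 10)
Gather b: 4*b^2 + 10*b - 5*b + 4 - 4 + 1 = 4*b^2 + 5*b + 1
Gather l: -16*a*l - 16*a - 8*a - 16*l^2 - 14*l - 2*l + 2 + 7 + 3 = -24*a - 16*l^2 + l*(-16*a - 16) + 12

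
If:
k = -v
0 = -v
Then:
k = 0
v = 0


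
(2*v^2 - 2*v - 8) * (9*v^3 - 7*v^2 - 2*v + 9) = 18*v^5 - 32*v^4 - 62*v^3 + 78*v^2 - 2*v - 72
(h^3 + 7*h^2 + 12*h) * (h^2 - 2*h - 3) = h^5 + 5*h^4 - 5*h^3 - 45*h^2 - 36*h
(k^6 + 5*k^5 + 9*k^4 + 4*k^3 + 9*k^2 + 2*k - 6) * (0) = 0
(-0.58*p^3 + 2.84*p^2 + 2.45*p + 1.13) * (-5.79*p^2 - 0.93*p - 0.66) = 3.3582*p^5 - 15.9042*p^4 - 16.4439*p^3 - 10.6956*p^2 - 2.6679*p - 0.7458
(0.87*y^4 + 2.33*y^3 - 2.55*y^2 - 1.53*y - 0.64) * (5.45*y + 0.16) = 4.7415*y^5 + 12.8377*y^4 - 13.5247*y^3 - 8.7465*y^2 - 3.7328*y - 0.1024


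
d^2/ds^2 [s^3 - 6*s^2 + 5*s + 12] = 6*s - 12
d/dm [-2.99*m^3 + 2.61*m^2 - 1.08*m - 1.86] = -8.97*m^2 + 5.22*m - 1.08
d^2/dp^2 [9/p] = 18/p^3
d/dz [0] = 0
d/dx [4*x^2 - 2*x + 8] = 8*x - 2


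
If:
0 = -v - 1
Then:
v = -1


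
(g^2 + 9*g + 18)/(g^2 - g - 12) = (g + 6)/(g - 4)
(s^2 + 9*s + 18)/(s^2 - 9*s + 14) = (s^2 + 9*s + 18)/(s^2 - 9*s + 14)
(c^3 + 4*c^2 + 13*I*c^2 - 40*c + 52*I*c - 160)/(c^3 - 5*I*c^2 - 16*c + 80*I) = (c^2 + 13*I*c - 40)/(c^2 - c*(4 + 5*I) + 20*I)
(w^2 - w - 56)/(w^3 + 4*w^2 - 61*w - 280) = 1/(w + 5)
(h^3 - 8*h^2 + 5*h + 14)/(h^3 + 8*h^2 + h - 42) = (h^2 - 6*h - 7)/(h^2 + 10*h + 21)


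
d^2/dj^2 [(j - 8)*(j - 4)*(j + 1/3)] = 6*j - 70/3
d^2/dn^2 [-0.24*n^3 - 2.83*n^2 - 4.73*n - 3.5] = -1.44*n - 5.66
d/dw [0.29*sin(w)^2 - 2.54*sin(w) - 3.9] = (0.58*sin(w) - 2.54)*cos(w)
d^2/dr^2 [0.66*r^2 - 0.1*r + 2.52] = 1.32000000000000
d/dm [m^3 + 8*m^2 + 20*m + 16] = 3*m^2 + 16*m + 20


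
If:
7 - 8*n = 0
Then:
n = 7/8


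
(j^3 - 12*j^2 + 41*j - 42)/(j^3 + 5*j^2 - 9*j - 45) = (j^2 - 9*j + 14)/(j^2 + 8*j + 15)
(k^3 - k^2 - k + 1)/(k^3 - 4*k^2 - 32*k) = (-k^3 + k^2 + k - 1)/(k*(-k^2 + 4*k + 32))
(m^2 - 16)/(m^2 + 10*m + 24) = (m - 4)/(m + 6)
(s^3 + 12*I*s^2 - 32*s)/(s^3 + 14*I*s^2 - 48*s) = (s + 4*I)/(s + 6*I)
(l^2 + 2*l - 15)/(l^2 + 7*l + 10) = (l - 3)/(l + 2)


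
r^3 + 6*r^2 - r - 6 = (r - 1)*(r + 1)*(r + 6)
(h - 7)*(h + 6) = h^2 - h - 42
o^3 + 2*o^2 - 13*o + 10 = (o - 2)*(o - 1)*(o + 5)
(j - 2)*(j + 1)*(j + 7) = j^3 + 6*j^2 - 9*j - 14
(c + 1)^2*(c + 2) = c^3 + 4*c^2 + 5*c + 2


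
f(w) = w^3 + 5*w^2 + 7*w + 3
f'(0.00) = 7.00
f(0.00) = 3.00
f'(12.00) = 559.00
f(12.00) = 2535.00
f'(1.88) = 36.40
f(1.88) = 40.48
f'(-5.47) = 42.06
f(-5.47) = -49.35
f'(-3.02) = 4.16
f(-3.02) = -0.08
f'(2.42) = 48.77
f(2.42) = 63.39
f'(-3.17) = 5.45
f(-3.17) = -0.80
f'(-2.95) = 3.61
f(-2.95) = 0.19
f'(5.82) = 166.82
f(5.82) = 410.24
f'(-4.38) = 20.75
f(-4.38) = -15.77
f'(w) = 3*w^2 + 10*w + 7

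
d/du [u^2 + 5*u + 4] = 2*u + 5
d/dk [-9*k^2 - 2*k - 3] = -18*k - 2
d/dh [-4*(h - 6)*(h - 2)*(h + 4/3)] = -12*h^2 + 160*h/3 - 16/3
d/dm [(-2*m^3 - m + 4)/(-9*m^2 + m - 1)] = (-(18*m - 1)*(2*m^3 + m - 4) + (6*m^2 + 1)*(9*m^2 - m + 1))/(9*m^2 - m + 1)^2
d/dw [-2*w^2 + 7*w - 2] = 7 - 4*w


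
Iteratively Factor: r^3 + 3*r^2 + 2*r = (r + 1)*(r^2 + 2*r) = (r + 1)*(r + 2)*(r)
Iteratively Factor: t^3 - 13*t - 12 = (t - 4)*(t^2 + 4*t + 3) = (t - 4)*(t + 1)*(t + 3)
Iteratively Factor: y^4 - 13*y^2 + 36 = (y - 2)*(y^3 + 2*y^2 - 9*y - 18) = (y - 3)*(y - 2)*(y^2 + 5*y + 6) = (y - 3)*(y - 2)*(y + 2)*(y + 3)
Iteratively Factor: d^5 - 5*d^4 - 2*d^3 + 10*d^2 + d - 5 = (d + 1)*(d^4 - 6*d^3 + 4*d^2 + 6*d - 5) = (d + 1)^2*(d^3 - 7*d^2 + 11*d - 5) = (d - 1)*(d + 1)^2*(d^2 - 6*d + 5) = (d - 1)^2*(d + 1)^2*(d - 5)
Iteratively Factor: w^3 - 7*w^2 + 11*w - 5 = (w - 1)*(w^2 - 6*w + 5) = (w - 1)^2*(w - 5)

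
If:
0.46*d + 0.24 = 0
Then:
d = -0.52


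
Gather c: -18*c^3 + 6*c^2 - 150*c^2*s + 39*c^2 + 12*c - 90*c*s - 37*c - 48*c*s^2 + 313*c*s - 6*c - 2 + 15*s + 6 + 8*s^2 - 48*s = -18*c^3 + c^2*(45 - 150*s) + c*(-48*s^2 + 223*s - 31) + 8*s^2 - 33*s + 4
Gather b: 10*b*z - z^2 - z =10*b*z - z^2 - z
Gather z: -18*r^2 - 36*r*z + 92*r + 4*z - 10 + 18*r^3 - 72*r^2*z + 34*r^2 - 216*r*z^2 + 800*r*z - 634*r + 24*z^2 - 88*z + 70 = 18*r^3 + 16*r^2 - 542*r + z^2*(24 - 216*r) + z*(-72*r^2 + 764*r - 84) + 60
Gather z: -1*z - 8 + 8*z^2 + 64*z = 8*z^2 + 63*z - 8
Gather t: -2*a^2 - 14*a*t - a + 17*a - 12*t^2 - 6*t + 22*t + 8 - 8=-2*a^2 + 16*a - 12*t^2 + t*(16 - 14*a)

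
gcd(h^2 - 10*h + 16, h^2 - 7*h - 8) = h - 8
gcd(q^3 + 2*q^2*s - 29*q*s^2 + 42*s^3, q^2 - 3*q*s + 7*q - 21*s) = q - 3*s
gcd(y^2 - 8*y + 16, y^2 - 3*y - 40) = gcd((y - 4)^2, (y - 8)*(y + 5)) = 1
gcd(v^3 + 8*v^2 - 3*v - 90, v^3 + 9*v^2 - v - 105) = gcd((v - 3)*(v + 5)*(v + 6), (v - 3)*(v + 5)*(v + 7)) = v^2 + 2*v - 15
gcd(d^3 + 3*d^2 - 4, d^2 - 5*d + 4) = d - 1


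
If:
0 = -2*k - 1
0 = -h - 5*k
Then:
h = 5/2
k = -1/2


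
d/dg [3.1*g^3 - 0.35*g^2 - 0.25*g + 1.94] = 9.3*g^2 - 0.7*g - 0.25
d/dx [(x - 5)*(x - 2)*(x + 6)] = 3*x^2 - 2*x - 32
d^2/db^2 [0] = 0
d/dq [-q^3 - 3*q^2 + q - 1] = -3*q^2 - 6*q + 1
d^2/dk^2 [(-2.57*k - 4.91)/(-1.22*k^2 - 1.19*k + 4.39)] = ((2.44*k + 1.19)*(2.57*k + 4.91)*(4.88*k + 2.38) - (18.8124*k + 18.097)*(1.22*k^2 + 1.19*k - 4.39))/(1.22*k^2 + 1.19*k - 4.39)^3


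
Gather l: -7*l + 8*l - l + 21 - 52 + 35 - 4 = 0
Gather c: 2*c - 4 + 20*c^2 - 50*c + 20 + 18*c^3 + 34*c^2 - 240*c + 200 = 18*c^3 + 54*c^2 - 288*c + 216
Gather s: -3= -3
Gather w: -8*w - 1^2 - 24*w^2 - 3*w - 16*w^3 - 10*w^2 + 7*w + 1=-16*w^3 - 34*w^2 - 4*w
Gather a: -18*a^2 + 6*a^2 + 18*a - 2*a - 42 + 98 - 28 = -12*a^2 + 16*a + 28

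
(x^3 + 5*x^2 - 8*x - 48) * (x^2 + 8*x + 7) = x^5 + 13*x^4 + 39*x^3 - 77*x^2 - 440*x - 336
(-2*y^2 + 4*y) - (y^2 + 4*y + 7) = -3*y^2 - 7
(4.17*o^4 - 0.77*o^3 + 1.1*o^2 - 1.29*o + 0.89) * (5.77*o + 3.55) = 24.0609*o^5 + 10.3606*o^4 + 3.6135*o^3 - 3.5383*o^2 + 0.555800000000001*o + 3.1595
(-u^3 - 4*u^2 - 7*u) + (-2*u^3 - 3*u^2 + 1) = -3*u^3 - 7*u^2 - 7*u + 1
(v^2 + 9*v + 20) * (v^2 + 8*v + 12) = v^4 + 17*v^3 + 104*v^2 + 268*v + 240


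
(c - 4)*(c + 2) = c^2 - 2*c - 8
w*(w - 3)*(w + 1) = w^3 - 2*w^2 - 3*w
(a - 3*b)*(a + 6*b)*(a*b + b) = a^3*b + 3*a^2*b^2 + a^2*b - 18*a*b^3 + 3*a*b^2 - 18*b^3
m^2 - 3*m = m*(m - 3)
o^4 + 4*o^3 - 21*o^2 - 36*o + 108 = (o - 3)*(o - 2)*(o + 3)*(o + 6)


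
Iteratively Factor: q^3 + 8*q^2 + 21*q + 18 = (q + 2)*(q^2 + 6*q + 9) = (q + 2)*(q + 3)*(q + 3)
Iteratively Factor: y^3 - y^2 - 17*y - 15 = (y + 1)*(y^2 - 2*y - 15) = (y - 5)*(y + 1)*(y + 3)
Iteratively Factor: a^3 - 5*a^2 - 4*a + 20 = (a - 5)*(a^2 - 4) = (a - 5)*(a + 2)*(a - 2)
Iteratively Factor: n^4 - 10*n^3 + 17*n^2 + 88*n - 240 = (n - 4)*(n^3 - 6*n^2 - 7*n + 60) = (n - 4)^2*(n^2 - 2*n - 15) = (n - 5)*(n - 4)^2*(n + 3)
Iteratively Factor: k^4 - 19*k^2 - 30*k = (k + 3)*(k^3 - 3*k^2 - 10*k) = (k + 2)*(k + 3)*(k^2 - 5*k) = (k - 5)*(k + 2)*(k + 3)*(k)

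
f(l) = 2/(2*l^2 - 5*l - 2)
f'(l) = 2*(5 - 4*l)/(2*l^2 - 5*l - 2)^2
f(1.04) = -0.40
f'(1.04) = 0.07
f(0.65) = -0.45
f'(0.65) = 0.25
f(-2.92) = 0.07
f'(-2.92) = 0.04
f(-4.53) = 0.03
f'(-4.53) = 0.01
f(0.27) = -0.62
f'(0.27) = 0.76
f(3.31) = 0.59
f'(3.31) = -1.46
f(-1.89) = 0.14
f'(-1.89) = 0.12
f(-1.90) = 0.14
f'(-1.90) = 0.12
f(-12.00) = 0.01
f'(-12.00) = 0.00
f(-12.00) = 0.01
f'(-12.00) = 0.00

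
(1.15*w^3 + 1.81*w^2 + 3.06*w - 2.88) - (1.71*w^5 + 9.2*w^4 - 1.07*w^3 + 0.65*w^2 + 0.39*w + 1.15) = -1.71*w^5 - 9.2*w^4 + 2.22*w^3 + 1.16*w^2 + 2.67*w - 4.03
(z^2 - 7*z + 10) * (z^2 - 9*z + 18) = z^4 - 16*z^3 + 91*z^2 - 216*z + 180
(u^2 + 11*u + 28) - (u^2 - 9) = 11*u + 37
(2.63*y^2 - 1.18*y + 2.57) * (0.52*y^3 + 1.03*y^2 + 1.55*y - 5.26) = 1.3676*y^5 + 2.0953*y^4 + 4.1975*y^3 - 13.0157*y^2 + 10.1903*y - 13.5182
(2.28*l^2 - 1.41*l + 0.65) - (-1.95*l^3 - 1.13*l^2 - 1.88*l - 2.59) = 1.95*l^3 + 3.41*l^2 + 0.47*l + 3.24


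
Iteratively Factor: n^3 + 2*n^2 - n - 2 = (n + 2)*(n^2 - 1) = (n + 1)*(n + 2)*(n - 1)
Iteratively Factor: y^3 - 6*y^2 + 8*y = (y)*(y^2 - 6*y + 8) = y*(y - 2)*(y - 4)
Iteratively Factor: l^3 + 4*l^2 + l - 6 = (l + 2)*(l^2 + 2*l - 3) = (l - 1)*(l + 2)*(l + 3)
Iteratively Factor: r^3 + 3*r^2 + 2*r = (r + 2)*(r^2 + r) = r*(r + 2)*(r + 1)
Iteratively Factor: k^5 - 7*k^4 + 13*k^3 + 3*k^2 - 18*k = (k - 2)*(k^4 - 5*k^3 + 3*k^2 + 9*k) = k*(k - 2)*(k^3 - 5*k^2 + 3*k + 9) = k*(k - 3)*(k - 2)*(k^2 - 2*k - 3) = k*(k - 3)^2*(k - 2)*(k + 1)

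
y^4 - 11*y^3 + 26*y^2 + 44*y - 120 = (y - 6)*(y - 5)*(y - 2)*(y + 2)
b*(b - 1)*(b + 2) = b^3 + b^2 - 2*b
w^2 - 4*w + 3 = (w - 3)*(w - 1)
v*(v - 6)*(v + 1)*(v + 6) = v^4 + v^3 - 36*v^2 - 36*v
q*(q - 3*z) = q^2 - 3*q*z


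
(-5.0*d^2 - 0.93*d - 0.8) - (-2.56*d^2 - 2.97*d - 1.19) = -2.44*d^2 + 2.04*d + 0.39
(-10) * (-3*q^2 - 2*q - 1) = 30*q^2 + 20*q + 10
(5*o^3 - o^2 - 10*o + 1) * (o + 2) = 5*o^4 + 9*o^3 - 12*o^2 - 19*o + 2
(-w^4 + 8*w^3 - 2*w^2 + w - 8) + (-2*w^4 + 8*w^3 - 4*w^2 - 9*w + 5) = -3*w^4 + 16*w^3 - 6*w^2 - 8*w - 3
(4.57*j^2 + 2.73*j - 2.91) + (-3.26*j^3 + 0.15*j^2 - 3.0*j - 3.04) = -3.26*j^3 + 4.72*j^2 - 0.27*j - 5.95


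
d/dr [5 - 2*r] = -2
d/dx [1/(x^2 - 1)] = -2*x/(x^2 - 1)^2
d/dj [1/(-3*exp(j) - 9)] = exp(j)/(3*(exp(j) + 3)^2)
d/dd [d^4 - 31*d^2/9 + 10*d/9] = 4*d^3 - 62*d/9 + 10/9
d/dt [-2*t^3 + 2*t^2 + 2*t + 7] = -6*t^2 + 4*t + 2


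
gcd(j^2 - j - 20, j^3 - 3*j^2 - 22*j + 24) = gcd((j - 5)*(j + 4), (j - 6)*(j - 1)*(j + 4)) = j + 4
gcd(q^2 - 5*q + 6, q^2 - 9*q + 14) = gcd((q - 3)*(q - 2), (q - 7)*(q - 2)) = q - 2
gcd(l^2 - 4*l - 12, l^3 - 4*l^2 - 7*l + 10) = l + 2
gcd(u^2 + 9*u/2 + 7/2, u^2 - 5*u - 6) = u + 1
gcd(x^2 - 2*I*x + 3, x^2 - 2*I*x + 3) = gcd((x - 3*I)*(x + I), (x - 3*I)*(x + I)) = x^2 - 2*I*x + 3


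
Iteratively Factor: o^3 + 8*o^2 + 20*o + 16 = (o + 4)*(o^2 + 4*o + 4) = (o + 2)*(o + 4)*(o + 2)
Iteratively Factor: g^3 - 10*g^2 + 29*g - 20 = (g - 4)*(g^2 - 6*g + 5) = (g - 5)*(g - 4)*(g - 1)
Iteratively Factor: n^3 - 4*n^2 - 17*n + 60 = (n - 3)*(n^2 - n - 20) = (n - 3)*(n + 4)*(n - 5)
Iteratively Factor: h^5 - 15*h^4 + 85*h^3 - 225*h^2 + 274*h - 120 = (h - 2)*(h^4 - 13*h^3 + 59*h^2 - 107*h + 60) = (h - 5)*(h - 2)*(h^3 - 8*h^2 + 19*h - 12) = (h - 5)*(h - 3)*(h - 2)*(h^2 - 5*h + 4) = (h - 5)*(h - 4)*(h - 3)*(h - 2)*(h - 1)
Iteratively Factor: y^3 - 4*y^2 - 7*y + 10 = (y + 2)*(y^2 - 6*y + 5) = (y - 5)*(y + 2)*(y - 1)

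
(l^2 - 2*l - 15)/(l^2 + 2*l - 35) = (l + 3)/(l + 7)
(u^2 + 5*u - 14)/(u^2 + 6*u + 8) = (u^2 + 5*u - 14)/(u^2 + 6*u + 8)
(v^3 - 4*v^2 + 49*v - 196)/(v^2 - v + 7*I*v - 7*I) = (v^2 - v*(4 + 7*I) + 28*I)/(v - 1)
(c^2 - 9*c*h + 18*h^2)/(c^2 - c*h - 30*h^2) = (c - 3*h)/(c + 5*h)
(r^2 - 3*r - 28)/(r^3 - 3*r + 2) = (r^2 - 3*r - 28)/(r^3 - 3*r + 2)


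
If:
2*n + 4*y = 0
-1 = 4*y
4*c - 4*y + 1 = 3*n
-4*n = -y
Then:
No Solution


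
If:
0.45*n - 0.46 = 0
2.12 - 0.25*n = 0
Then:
No Solution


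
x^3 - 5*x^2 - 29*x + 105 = (x - 7)*(x - 3)*(x + 5)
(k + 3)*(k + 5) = k^2 + 8*k + 15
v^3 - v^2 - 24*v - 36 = (v - 6)*(v + 2)*(v + 3)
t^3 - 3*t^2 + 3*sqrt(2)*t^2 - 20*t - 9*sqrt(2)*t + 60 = (t - 3)*(t - 2*sqrt(2))*(t + 5*sqrt(2))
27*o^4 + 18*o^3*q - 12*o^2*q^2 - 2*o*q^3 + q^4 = (-3*o + q)^2*(o + q)*(3*o + q)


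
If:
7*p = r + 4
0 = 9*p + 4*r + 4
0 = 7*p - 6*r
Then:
No Solution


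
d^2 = d^2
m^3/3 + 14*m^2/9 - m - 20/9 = (m/3 + 1/3)*(m - 4/3)*(m + 5)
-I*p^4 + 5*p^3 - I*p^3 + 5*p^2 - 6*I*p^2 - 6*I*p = p*(p - I)*(p + 6*I)*(-I*p - I)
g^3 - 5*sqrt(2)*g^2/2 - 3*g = g*(g - 3*sqrt(2))*(g + sqrt(2)/2)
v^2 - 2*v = v*(v - 2)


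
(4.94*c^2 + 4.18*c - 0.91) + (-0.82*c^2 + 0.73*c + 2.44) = 4.12*c^2 + 4.91*c + 1.53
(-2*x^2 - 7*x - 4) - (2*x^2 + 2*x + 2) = -4*x^2 - 9*x - 6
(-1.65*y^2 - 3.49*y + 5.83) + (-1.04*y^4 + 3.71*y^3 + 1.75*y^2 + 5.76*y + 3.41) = -1.04*y^4 + 3.71*y^3 + 0.1*y^2 + 2.27*y + 9.24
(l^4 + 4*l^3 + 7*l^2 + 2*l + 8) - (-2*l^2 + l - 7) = l^4 + 4*l^3 + 9*l^2 + l + 15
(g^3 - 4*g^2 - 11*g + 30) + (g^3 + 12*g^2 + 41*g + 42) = 2*g^3 + 8*g^2 + 30*g + 72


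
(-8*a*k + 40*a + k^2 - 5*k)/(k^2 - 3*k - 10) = (-8*a + k)/(k + 2)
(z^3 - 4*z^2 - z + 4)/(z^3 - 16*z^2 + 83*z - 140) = (z^2 - 1)/(z^2 - 12*z + 35)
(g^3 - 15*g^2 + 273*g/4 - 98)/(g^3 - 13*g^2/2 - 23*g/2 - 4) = (4*g^2 - 28*g + 49)/(2*(2*g^2 + 3*g + 1))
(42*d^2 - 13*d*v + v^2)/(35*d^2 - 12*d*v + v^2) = (-6*d + v)/(-5*d + v)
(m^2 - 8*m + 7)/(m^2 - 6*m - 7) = (m - 1)/(m + 1)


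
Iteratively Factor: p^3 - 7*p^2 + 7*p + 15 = (p - 3)*(p^2 - 4*p - 5) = (p - 3)*(p + 1)*(p - 5)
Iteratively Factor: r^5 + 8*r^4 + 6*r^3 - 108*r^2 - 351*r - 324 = (r - 4)*(r^4 + 12*r^3 + 54*r^2 + 108*r + 81) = (r - 4)*(r + 3)*(r^3 + 9*r^2 + 27*r + 27) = (r - 4)*(r + 3)^2*(r^2 + 6*r + 9) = (r - 4)*(r + 3)^3*(r + 3)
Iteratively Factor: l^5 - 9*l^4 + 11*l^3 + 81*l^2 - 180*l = (l - 4)*(l^4 - 5*l^3 - 9*l^2 + 45*l) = l*(l - 4)*(l^3 - 5*l^2 - 9*l + 45) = l*(l - 4)*(l - 3)*(l^2 - 2*l - 15) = l*(l - 5)*(l - 4)*(l - 3)*(l + 3)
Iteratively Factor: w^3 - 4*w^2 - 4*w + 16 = (w - 2)*(w^2 - 2*w - 8) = (w - 4)*(w - 2)*(w + 2)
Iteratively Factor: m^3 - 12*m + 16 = (m + 4)*(m^2 - 4*m + 4) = (m - 2)*(m + 4)*(m - 2)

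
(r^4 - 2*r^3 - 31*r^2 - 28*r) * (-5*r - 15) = -5*r^5 - 5*r^4 + 185*r^3 + 605*r^2 + 420*r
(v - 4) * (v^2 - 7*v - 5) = v^3 - 11*v^2 + 23*v + 20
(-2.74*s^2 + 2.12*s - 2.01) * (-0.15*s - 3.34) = 0.411*s^3 + 8.8336*s^2 - 6.7793*s + 6.7134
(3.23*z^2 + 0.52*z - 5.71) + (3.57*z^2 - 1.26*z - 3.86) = 6.8*z^2 - 0.74*z - 9.57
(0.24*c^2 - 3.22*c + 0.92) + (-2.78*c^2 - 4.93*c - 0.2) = -2.54*c^2 - 8.15*c + 0.72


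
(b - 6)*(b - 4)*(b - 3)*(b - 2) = b^4 - 15*b^3 + 80*b^2 - 180*b + 144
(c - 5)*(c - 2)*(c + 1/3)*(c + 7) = c^4 + c^3/3 - 39*c^2 + 57*c + 70/3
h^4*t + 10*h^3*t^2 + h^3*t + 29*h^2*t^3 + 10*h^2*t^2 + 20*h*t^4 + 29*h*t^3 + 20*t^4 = (h + t)*(h + 4*t)*(h + 5*t)*(h*t + t)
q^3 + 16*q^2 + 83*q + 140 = (q + 4)*(q + 5)*(q + 7)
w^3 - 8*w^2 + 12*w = w*(w - 6)*(w - 2)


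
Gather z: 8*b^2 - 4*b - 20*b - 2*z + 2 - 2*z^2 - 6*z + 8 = 8*b^2 - 24*b - 2*z^2 - 8*z + 10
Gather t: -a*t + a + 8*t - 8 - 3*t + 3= a + t*(5 - a) - 5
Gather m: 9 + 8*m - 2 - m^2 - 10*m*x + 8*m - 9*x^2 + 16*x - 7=-m^2 + m*(16 - 10*x) - 9*x^2 + 16*x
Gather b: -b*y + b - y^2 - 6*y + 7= b*(1 - y) - y^2 - 6*y + 7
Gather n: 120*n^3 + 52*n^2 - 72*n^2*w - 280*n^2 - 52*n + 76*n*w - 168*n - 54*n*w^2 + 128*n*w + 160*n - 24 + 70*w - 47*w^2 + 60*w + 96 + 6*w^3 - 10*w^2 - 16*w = 120*n^3 + n^2*(-72*w - 228) + n*(-54*w^2 + 204*w - 60) + 6*w^3 - 57*w^2 + 114*w + 72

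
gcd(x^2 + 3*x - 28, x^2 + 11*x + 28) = x + 7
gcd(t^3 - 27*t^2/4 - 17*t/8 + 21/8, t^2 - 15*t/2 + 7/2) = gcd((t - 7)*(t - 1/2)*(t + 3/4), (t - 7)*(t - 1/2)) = t^2 - 15*t/2 + 7/2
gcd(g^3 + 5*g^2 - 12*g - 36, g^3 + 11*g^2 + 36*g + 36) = g^2 + 8*g + 12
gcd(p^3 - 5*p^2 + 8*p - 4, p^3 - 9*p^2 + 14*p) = p - 2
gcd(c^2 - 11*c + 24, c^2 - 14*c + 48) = c - 8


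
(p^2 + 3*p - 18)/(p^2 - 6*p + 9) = (p + 6)/(p - 3)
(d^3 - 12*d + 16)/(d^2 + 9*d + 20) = (d^2 - 4*d + 4)/(d + 5)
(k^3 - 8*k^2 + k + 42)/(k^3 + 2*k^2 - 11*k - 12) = (k^2 - 5*k - 14)/(k^2 + 5*k + 4)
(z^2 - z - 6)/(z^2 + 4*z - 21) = (z + 2)/(z + 7)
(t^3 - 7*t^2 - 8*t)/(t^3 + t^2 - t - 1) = t*(t - 8)/(t^2 - 1)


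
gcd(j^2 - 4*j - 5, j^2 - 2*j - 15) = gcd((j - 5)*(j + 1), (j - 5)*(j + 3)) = j - 5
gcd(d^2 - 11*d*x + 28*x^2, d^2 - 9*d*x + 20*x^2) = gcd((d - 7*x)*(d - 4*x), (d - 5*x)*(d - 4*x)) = -d + 4*x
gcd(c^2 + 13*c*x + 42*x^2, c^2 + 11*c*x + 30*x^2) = c + 6*x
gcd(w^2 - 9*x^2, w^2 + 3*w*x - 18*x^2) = -w + 3*x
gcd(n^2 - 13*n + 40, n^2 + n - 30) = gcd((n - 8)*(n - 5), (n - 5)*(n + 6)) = n - 5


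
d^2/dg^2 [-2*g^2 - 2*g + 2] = -4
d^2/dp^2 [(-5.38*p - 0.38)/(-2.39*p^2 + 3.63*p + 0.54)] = ((37.2424 - 77.1492*p)*(-2.39*p^2 + 3.63*p + 0.54) - (4.78*p - 3.63)*(5.38*p + 0.38)*(9.56*p - 7.26))/(-2.39*p^2 + 3.63*p + 0.54)^3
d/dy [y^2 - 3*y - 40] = 2*y - 3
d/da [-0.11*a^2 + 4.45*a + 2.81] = 4.45 - 0.22*a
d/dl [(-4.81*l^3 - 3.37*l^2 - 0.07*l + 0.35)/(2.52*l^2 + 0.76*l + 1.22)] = (-12.1212*l^4 - 7.3112*l^3 - 19.9894*l^2 - 9.9868*l - 0.3514)/(6.3504*l^4 + 3.8304*l^3 + 6.7264*l^2 + 1.8544*l + 1.4884)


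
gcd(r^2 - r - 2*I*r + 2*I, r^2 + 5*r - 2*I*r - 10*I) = r - 2*I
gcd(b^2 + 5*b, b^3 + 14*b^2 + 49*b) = b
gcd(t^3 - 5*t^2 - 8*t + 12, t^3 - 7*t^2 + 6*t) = t^2 - 7*t + 6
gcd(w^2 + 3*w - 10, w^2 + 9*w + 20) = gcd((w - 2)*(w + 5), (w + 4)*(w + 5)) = w + 5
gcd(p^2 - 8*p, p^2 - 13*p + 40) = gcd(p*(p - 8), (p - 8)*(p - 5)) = p - 8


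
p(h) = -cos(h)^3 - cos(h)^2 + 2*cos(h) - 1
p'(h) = 3*sin(h)*cos(h)^2 + 2*sin(h)*cos(h) - 2*sin(h)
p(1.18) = -0.44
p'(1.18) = -0.74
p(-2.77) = -2.92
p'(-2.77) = 0.46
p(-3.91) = -2.58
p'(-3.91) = -1.31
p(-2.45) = -2.68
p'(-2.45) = 1.12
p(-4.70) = -1.02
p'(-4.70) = -2.02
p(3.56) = -2.90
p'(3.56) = 0.54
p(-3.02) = -2.99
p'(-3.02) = 0.12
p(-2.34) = -2.54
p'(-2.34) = 1.39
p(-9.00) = -2.90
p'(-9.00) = 0.55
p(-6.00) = -0.89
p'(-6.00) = 0.75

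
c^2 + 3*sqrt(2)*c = c*(c + 3*sqrt(2))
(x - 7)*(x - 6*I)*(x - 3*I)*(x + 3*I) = x^4 - 7*x^3 - 6*I*x^3 + 9*x^2 + 42*I*x^2 - 63*x - 54*I*x + 378*I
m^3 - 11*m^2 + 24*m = m*(m - 8)*(m - 3)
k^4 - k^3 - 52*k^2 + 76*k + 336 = (k - 6)*(k - 4)*(k + 2)*(k + 7)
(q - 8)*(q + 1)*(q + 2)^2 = q^4 - 3*q^3 - 32*q^2 - 60*q - 32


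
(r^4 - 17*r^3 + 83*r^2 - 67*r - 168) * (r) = r^5 - 17*r^4 + 83*r^3 - 67*r^2 - 168*r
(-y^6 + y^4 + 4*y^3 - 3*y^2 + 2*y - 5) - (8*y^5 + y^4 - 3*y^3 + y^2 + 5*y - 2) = -y^6 - 8*y^5 + 7*y^3 - 4*y^2 - 3*y - 3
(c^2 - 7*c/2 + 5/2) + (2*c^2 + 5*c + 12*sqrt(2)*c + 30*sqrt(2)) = 3*c^2 + 3*c/2 + 12*sqrt(2)*c + 5/2 + 30*sqrt(2)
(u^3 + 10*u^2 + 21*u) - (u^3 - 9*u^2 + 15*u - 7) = 19*u^2 + 6*u + 7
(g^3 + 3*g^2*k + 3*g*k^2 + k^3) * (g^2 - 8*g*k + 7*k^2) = g^5 - 5*g^4*k - 14*g^3*k^2 - 2*g^2*k^3 + 13*g*k^4 + 7*k^5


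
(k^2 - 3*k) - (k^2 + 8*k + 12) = -11*k - 12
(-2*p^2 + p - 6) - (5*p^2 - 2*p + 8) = -7*p^2 + 3*p - 14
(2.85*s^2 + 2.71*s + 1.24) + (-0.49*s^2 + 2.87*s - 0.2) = 2.36*s^2 + 5.58*s + 1.04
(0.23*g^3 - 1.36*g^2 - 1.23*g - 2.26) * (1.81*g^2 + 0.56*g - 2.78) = 0.4163*g^5 - 2.3328*g^4 - 3.6273*g^3 - 0.998599999999999*g^2 + 2.1538*g + 6.2828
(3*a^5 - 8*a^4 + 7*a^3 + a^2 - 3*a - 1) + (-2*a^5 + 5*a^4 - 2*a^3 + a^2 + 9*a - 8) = a^5 - 3*a^4 + 5*a^3 + 2*a^2 + 6*a - 9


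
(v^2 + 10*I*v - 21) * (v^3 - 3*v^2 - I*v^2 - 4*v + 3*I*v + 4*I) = v^5 - 3*v^4 + 9*I*v^4 - 15*v^3 - 27*I*v^3 + 33*v^2 - 15*I*v^2 + 44*v - 63*I*v - 84*I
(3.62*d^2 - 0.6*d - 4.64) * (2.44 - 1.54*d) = -5.5748*d^3 + 9.7568*d^2 + 5.6816*d - 11.3216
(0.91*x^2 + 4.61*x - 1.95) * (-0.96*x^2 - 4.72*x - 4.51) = -0.8736*x^4 - 8.7208*x^3 - 23.9913*x^2 - 11.5871*x + 8.7945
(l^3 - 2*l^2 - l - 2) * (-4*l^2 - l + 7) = -4*l^5 + 7*l^4 + 13*l^3 - 5*l^2 - 5*l - 14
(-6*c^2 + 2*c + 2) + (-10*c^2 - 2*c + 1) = 3 - 16*c^2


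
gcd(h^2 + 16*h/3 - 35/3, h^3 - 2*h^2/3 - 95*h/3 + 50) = h - 5/3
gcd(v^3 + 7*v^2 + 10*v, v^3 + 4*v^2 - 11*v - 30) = v^2 + 7*v + 10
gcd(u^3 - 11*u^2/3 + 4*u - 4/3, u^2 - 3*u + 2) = u^2 - 3*u + 2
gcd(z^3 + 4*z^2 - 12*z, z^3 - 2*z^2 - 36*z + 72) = z^2 + 4*z - 12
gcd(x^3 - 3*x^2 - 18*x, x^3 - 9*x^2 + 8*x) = x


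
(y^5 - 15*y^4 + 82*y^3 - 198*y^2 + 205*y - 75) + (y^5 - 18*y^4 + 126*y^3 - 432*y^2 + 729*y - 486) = 2*y^5 - 33*y^4 + 208*y^3 - 630*y^2 + 934*y - 561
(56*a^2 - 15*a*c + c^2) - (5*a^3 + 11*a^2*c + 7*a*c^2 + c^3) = -5*a^3 - 11*a^2*c + 56*a^2 - 7*a*c^2 - 15*a*c - c^3 + c^2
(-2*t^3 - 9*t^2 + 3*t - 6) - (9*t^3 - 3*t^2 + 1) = -11*t^3 - 6*t^2 + 3*t - 7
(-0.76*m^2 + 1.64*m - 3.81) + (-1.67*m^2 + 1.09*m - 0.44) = -2.43*m^2 + 2.73*m - 4.25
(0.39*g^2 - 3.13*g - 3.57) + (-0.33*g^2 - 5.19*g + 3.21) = 0.06*g^2 - 8.32*g - 0.36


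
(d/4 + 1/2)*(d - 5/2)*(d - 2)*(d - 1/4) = d^4/4 - 11*d^3/16 - 27*d^2/32 + 11*d/4 - 5/8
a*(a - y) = a^2 - a*y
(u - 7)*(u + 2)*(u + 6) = u^3 + u^2 - 44*u - 84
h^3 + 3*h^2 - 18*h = h*(h - 3)*(h + 6)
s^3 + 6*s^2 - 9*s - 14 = (s - 2)*(s + 1)*(s + 7)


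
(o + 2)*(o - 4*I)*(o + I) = o^3 + 2*o^2 - 3*I*o^2 + 4*o - 6*I*o + 8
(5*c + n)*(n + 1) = 5*c*n + 5*c + n^2 + n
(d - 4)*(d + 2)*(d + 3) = d^3 + d^2 - 14*d - 24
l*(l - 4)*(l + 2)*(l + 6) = l^4 + 4*l^3 - 20*l^2 - 48*l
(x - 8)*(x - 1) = x^2 - 9*x + 8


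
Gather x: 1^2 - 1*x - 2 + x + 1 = 0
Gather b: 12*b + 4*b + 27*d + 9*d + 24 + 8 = 16*b + 36*d + 32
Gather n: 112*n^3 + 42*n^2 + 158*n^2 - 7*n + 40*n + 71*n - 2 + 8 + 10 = 112*n^3 + 200*n^2 + 104*n + 16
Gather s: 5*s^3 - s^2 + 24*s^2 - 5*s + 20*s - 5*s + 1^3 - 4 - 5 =5*s^3 + 23*s^2 + 10*s - 8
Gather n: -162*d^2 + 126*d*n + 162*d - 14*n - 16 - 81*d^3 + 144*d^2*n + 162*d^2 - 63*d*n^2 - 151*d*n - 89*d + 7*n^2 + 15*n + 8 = -81*d^3 + 73*d + n^2*(7 - 63*d) + n*(144*d^2 - 25*d + 1) - 8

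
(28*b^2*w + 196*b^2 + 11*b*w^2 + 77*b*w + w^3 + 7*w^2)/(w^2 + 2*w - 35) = (28*b^2 + 11*b*w + w^2)/(w - 5)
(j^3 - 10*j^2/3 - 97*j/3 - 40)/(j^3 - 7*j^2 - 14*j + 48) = (j + 5/3)/(j - 2)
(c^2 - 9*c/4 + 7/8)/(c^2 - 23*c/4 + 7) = (c - 1/2)/(c - 4)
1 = 1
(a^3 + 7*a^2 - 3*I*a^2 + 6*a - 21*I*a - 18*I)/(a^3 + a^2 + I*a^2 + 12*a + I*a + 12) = (a + 6)/(a + 4*I)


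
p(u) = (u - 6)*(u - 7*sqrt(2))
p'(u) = 2*u - 7*sqrt(2) - 6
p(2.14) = 29.95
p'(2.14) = -11.62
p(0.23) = 55.79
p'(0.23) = -15.44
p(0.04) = 58.76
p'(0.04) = -15.82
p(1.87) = 33.16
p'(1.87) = -12.16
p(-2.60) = 107.50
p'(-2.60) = -21.10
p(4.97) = 5.08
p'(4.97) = -5.96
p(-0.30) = 64.26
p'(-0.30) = -16.50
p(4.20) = 10.26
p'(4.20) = -7.50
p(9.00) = -2.70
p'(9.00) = 2.10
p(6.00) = 0.00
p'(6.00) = -3.90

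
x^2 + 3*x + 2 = (x + 1)*(x + 2)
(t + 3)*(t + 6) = t^2 + 9*t + 18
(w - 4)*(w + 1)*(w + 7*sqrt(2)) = w^3 - 3*w^2 + 7*sqrt(2)*w^2 - 21*sqrt(2)*w - 4*w - 28*sqrt(2)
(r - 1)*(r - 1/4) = r^2 - 5*r/4 + 1/4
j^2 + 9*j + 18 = (j + 3)*(j + 6)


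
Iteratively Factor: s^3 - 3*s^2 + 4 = (s - 2)*(s^2 - s - 2) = (s - 2)^2*(s + 1)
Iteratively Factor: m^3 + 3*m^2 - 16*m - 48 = (m - 4)*(m^2 + 7*m + 12) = (m - 4)*(m + 4)*(m + 3)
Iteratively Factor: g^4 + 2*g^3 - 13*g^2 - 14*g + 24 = (g + 4)*(g^3 - 2*g^2 - 5*g + 6) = (g + 2)*(g + 4)*(g^2 - 4*g + 3) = (g - 3)*(g + 2)*(g + 4)*(g - 1)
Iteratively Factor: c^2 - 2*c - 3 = (c - 3)*(c + 1)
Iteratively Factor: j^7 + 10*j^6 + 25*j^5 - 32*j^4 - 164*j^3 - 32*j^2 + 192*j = (j - 1)*(j^6 + 11*j^5 + 36*j^4 + 4*j^3 - 160*j^2 - 192*j) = (j - 1)*(j + 2)*(j^5 + 9*j^4 + 18*j^3 - 32*j^2 - 96*j) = (j - 1)*(j + 2)*(j + 3)*(j^4 + 6*j^3 - 32*j) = j*(j - 1)*(j + 2)*(j + 3)*(j^3 + 6*j^2 - 32) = j*(j - 2)*(j - 1)*(j + 2)*(j + 3)*(j^2 + 8*j + 16) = j*(j - 2)*(j - 1)*(j + 2)*(j + 3)*(j + 4)*(j + 4)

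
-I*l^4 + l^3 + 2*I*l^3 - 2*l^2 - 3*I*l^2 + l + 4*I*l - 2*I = (l - 1)*(l - I)*(l + 2*I)*(-I*l + I)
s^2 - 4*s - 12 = (s - 6)*(s + 2)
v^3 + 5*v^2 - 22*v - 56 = (v - 4)*(v + 2)*(v + 7)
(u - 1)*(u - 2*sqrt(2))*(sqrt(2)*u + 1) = sqrt(2)*u^3 - 3*u^2 - sqrt(2)*u^2 - 2*sqrt(2)*u + 3*u + 2*sqrt(2)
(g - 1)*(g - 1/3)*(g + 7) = g^3 + 17*g^2/3 - 9*g + 7/3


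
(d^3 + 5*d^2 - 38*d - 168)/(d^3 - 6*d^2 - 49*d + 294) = (d + 4)/(d - 7)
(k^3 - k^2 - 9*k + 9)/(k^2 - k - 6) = (k^2 + 2*k - 3)/(k + 2)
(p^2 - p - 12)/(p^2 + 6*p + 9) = (p - 4)/(p + 3)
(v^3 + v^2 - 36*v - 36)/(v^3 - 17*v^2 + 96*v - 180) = (v^2 + 7*v + 6)/(v^2 - 11*v + 30)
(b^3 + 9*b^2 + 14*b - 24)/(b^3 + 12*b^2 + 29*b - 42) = (b + 4)/(b + 7)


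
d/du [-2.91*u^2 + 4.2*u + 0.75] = 4.2 - 5.82*u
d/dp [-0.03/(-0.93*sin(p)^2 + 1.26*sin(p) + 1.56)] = (0.0378 - 0.0558*sin(p))*cos(p)/(-0.93*sin(p)^2 + 1.26*sin(p) + 1.56)^2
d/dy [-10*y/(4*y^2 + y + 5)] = 10*(4*y^2 - 5)/(16*y^4 + 8*y^3 + 41*y^2 + 10*y + 25)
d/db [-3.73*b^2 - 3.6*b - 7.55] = -7.46*b - 3.6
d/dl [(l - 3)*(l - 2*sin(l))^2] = (l - 2*sin(l))*(l + (6 - 2*l)*(2*cos(l) - 1) - 2*sin(l))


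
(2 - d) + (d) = 2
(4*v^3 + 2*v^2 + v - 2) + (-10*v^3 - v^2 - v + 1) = -6*v^3 + v^2 - 1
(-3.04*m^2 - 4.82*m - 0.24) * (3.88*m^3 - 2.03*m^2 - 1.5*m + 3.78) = -11.7952*m^5 - 12.5304*m^4 + 13.4134*m^3 - 3.774*m^2 - 17.8596*m - 0.9072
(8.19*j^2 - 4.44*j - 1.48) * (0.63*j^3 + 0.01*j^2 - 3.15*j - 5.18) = 5.1597*j^5 - 2.7153*j^4 - 26.7753*j^3 - 28.453*j^2 + 27.6612*j + 7.6664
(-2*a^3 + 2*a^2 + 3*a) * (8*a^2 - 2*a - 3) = -16*a^5 + 20*a^4 + 26*a^3 - 12*a^2 - 9*a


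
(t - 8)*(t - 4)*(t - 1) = t^3 - 13*t^2 + 44*t - 32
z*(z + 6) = z^2 + 6*z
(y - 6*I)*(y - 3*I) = y^2 - 9*I*y - 18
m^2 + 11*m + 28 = (m + 4)*(m + 7)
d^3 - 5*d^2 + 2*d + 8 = (d - 4)*(d - 2)*(d + 1)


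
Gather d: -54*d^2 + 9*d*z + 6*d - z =-54*d^2 + d*(9*z + 6) - z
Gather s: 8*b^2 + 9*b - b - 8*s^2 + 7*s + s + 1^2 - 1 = 8*b^2 + 8*b - 8*s^2 + 8*s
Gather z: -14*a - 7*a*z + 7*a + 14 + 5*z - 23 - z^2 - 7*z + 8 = -7*a - z^2 + z*(-7*a - 2) - 1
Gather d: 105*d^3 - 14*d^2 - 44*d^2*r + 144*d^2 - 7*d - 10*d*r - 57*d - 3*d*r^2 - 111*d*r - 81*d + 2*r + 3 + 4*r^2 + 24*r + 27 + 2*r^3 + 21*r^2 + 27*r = 105*d^3 + d^2*(130 - 44*r) + d*(-3*r^2 - 121*r - 145) + 2*r^3 + 25*r^2 + 53*r + 30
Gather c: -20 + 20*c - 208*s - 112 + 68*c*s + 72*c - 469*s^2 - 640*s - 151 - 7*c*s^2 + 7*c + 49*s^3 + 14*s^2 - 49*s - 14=c*(-7*s^2 + 68*s + 99) + 49*s^3 - 455*s^2 - 897*s - 297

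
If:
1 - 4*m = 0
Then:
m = 1/4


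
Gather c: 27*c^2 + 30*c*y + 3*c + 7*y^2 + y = 27*c^2 + c*(30*y + 3) + 7*y^2 + y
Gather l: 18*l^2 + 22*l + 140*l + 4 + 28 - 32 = 18*l^2 + 162*l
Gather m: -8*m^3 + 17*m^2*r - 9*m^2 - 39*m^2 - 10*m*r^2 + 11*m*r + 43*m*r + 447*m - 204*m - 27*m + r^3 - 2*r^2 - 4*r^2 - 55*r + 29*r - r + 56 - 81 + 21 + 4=-8*m^3 + m^2*(17*r - 48) + m*(-10*r^2 + 54*r + 216) + r^3 - 6*r^2 - 27*r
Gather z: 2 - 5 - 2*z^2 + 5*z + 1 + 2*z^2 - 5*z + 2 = 0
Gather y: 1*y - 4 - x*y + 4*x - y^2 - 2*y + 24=4*x - y^2 + y*(-x - 1) + 20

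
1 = 1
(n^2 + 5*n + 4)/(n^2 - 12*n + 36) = (n^2 + 5*n + 4)/(n^2 - 12*n + 36)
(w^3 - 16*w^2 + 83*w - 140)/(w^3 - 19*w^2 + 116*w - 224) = (w - 5)/(w - 8)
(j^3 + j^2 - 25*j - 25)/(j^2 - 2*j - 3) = (j^2 - 25)/(j - 3)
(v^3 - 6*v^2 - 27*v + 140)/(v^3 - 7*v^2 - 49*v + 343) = (v^2 + v - 20)/(v^2 - 49)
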